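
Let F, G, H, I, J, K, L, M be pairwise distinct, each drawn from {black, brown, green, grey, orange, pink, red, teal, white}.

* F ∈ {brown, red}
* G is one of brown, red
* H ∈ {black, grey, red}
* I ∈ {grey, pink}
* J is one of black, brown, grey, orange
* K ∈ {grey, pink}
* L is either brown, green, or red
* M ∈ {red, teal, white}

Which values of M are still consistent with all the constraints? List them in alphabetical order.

teal, white

F and G between them cover only {brown, red} — a naked pair. Remove those values from H, J, L, M.
L's domain is down to {green}, so L = green.
I and K between them cover only {grey, pink} — a naked pair. Remove those values from H, J.
H's domain is down to {black}, so H = black. Strike black from J.
J has just one choice, so J = orange.
No further eliminations apply; M can still be any of teal, white.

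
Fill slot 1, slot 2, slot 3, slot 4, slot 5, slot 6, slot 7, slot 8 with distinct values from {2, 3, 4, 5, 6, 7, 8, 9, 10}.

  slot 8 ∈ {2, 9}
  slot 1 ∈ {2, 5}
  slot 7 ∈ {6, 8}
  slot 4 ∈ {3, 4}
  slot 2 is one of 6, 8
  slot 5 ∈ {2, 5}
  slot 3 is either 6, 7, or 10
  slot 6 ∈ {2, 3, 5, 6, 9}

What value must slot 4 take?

4

slot 1 and slot 5 between them cover only {2, 5} — a naked pair. Remove those values from slot 6, slot 8.
slot 8 must be 9 (only option left). Remove 9 from slot 6.
The 2 variables slot 2 and slot 7 are confined to {6, 8}, which locks those values in; drop them from slot 3, slot 6.
slot 6's domain is down to {3}, so slot 6 = 3. Strike 3 from slot 4.
So slot 4 = 4.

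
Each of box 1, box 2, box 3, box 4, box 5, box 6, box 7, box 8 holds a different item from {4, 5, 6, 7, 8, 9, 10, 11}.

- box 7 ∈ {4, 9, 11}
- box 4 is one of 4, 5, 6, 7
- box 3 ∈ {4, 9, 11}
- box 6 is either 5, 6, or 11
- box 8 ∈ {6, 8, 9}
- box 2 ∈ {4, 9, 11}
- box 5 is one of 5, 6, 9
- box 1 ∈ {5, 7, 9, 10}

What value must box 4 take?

The 8 variables together cover exactly {4, 5, 6, 7, 8, 9, 10, 11} — 8 values for 8 variables — and 8 appears only in box 8's list, so box 8 = 8.
The 7 still-open variables together cover exactly {4, 5, 6, 7, 9, 10, 11} — 7 values for 7 variables — and 10 appears only in box 1's list, so box 1 = 10.
The 6 still-open variables draw from only 6 values {4, 5, 6, 7, 9, 11}, so each is used; only box 4 can be 7, hence box 4 = 7.

7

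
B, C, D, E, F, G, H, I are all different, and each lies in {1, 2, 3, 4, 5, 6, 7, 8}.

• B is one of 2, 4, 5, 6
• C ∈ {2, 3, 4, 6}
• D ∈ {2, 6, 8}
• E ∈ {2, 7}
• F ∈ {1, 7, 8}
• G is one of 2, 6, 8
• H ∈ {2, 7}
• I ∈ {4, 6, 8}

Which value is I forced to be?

The 8 variables together cover exactly {1, 2, 3, 4, 5, 6, 7, 8} — 8 values for 8 variables — and 1 appears only in F's list, so F = 1.
Among the 7 still-open variables, 3 fits only C (and all 7 values in {2, 3, 4, 5, 6, 7, 8} must be used), so C = 3.
The 6 still-open variables together cover exactly {2, 4, 5, 6, 7, 8} — 6 values for 6 variables — and 5 appears only in B's list, so B = 5.
The 5 still-open variables draw from only 5 values {2, 4, 6, 7, 8}, so each is used; only I can be 4, hence I = 4.

4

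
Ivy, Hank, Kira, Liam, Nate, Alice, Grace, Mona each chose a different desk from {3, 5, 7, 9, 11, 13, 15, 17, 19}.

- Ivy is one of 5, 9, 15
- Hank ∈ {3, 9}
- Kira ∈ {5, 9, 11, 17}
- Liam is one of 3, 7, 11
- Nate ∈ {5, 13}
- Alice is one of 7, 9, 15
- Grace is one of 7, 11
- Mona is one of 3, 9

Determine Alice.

15

Among the 8 variables, 13 fits only Nate (and all 8 values in {3, 5, 7, 9, 11, 13, 15, 17} must be used), so Nate = 13.
The 7 still-open variables draw from only 7 values {3, 5, 7, 9, 11, 15, 17}, so each is used; only Kira can be 17, hence Kira = 17.
The 6 still-open variables together cover exactly {3, 5, 7, 9, 11, 15} — 6 values for 6 variables — and 5 appears only in Ivy's list, so Ivy = 5.
The 5 still-open variables draw from only 5 values {3, 7, 9, 11, 15}, so each is used; only Alice can be 15, hence Alice = 15.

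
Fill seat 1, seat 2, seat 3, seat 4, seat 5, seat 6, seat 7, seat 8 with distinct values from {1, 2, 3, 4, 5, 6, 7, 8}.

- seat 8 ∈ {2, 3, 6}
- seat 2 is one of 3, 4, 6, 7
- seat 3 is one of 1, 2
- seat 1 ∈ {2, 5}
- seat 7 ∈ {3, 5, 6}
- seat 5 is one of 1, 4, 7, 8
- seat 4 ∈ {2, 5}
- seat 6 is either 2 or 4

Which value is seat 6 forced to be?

The 8 variables draw from only 8 values {1, 2, 3, 4, 5, 6, 7, 8}, so each is used; only seat 5 can be 8, hence seat 5 = 8.
The 7 still-open variables draw from only 7 values {1, 2, 3, 4, 5, 6, 7}, so each is used; only seat 3 can be 1, hence seat 3 = 1.
The 6 still-open variables draw from only 6 values {2, 3, 4, 5, 6, 7}, so each is used; only seat 2 can be 7, hence seat 2 = 7.
The 5 still-open variables draw from only 5 values {2, 3, 4, 5, 6}, so each is used; only seat 6 can be 4, hence seat 6 = 4.

4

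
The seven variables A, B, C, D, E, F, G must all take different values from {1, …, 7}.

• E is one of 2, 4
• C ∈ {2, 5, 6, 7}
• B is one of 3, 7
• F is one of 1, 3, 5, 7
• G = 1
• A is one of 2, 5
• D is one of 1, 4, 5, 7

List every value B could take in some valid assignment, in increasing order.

G must be 1 (only option left). Remove 1 from D, F.
Among the 6 still-open variables, 6 fits only C (and all 6 values in {2, 3, 4, 5, 6, 7} must be used), so C = 6.
No further eliminations apply; B can still be any of 3, 7.

3, 7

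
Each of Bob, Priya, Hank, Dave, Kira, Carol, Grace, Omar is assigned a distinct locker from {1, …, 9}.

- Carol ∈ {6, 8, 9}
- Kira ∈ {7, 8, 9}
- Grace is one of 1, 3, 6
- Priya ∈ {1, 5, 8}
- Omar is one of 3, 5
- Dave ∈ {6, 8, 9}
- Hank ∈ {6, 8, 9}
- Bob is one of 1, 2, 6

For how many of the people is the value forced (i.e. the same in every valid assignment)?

The 8 variables draw from only 8 values {1, 2, 3, 5, 6, 7, 8, 9}, so each is used; only Bob can be 2, hence Bob = 2.
The 7 still-open variables draw from only 7 values {1, 3, 5, 6, 7, 8, 9}, so each is used; only Kira can be 7, hence Kira = 7.
Hank, Dave, Carol share exactly the 3 values {6, 8, 9}; by pigeonhole those values go to them, so strike 6, 8, 9 from Priya, Grace.
Determined: Bob=2, Kira=7. The other people each still have more than one consistent value. That makes 2.

2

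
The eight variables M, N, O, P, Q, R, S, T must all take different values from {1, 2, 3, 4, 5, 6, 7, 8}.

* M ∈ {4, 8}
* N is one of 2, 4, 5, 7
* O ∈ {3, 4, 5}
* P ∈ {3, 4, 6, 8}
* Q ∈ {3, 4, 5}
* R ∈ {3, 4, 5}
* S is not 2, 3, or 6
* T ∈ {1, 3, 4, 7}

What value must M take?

8

The 8 variables draw from only 8 values {1, 2, 3, 4, 5, 6, 7, 8}, so each is used; only N can be 2, hence N = 2.
The 7 still-open variables together cover exactly {1, 3, 4, 5, 6, 7, 8} — 7 values for 7 variables — and 6 appears only in P's list, so P = 6.
The 3 variables O, Q, R are confined to {3, 4, 5}, which locks those values in; drop them from M, S, T.
So M = 8.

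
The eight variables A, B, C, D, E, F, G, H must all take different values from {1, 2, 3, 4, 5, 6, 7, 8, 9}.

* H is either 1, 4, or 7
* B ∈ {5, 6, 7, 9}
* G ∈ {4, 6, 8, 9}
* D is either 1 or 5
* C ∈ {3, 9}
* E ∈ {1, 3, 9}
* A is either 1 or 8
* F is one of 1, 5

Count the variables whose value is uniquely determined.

D and F share exactly the 2 values {1, 5}; by pigeonhole those values go to them, so strike 1, 5 from A, B, E, H.
A has just one choice, so A = 8. Eliminate 8 elsewhere: G.
C and E between them cover only {3, 9} — a naked pair. Remove those values from B, G.
Determined: A=8. The other variables each still have more than one consistent value. That makes 1.

1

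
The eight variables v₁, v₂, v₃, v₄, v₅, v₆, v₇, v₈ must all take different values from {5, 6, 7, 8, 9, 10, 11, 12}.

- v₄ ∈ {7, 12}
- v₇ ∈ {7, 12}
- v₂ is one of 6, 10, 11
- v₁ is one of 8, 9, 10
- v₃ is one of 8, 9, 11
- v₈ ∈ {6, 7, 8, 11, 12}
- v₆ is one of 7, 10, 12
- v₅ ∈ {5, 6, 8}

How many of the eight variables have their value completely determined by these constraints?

2

The 8 variables together cover exactly {5, 6, 7, 8, 9, 10, 11, 12} — 8 values for 8 variables — and 5 appears only in v₅'s list, so v₅ = 5.
v₄ and v₇ between them cover only {7, 12} — a naked pair. Remove those values from v₆, v₈.
That leaves v₆ = 10. Remove 10 from v₁, v₂.
Determined: v₅=5, v₆=10. The other variables each still have more than one consistent value. That makes 2.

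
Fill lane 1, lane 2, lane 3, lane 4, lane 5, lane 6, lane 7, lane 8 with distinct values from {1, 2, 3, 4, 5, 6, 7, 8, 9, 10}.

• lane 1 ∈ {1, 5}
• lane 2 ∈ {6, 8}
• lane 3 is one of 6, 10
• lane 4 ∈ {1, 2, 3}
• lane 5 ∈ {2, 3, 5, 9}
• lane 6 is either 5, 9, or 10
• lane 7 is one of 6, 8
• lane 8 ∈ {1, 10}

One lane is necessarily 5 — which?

lane 2 and lane 7 between them cover only {6, 8} — a naked pair. Remove those values from lane 3.
lane 3's domain is down to {10}, so lane 3 = 10. So lane 6, lane 8 can't be 10.
lane 8's domain is down to {1}, so lane 8 = 1. So lane 1, lane 4 can't be 1.
So 5 goes to lane 1.

lane 1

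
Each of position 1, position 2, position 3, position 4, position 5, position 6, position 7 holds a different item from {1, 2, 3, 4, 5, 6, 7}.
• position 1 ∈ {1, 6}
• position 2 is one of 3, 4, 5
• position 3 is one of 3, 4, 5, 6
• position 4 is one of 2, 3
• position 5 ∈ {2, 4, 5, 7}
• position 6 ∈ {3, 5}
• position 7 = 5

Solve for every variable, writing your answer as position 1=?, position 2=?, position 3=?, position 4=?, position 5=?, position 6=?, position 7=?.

position 7's domain is down to {5}, so position 7 = 5. Strike 5 from position 2, position 3, position 5, position 6.
position 6's domain is down to {3}, so position 6 = 3. Strike 3 from position 2, position 3, position 4.
That leaves position 2 = 4. Strike 4 from position 3, position 5.
position 3's domain is down to {6}, so position 3 = 6. So position 1 can't be 6.
position 4 must be 2 (only option left). Remove 2 from position 5.
That leaves position 5 = 7.
position 1's domain is down to {1}, so position 1 = 1.

position 1=1, position 2=4, position 3=6, position 4=2, position 5=7, position 6=3, position 7=5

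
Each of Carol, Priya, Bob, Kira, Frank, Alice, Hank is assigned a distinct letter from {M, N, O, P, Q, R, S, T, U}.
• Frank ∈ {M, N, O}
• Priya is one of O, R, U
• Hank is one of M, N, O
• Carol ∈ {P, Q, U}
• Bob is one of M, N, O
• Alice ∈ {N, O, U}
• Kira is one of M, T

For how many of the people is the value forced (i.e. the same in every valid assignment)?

Bob, Frank, Hank between them cover only {M, N, O} — a naked triple. Remove those values from Priya, Kira, Alice.
Kira's domain is down to {T}, so Kira = T.
Alice has just one choice, so Alice = U. Remove U from Carol, Priya.
Priya has just one choice, so Priya = R.
Determined: Priya=R, Kira=T, Alice=U. The other people each still have more than one consistent value. That makes 3.

3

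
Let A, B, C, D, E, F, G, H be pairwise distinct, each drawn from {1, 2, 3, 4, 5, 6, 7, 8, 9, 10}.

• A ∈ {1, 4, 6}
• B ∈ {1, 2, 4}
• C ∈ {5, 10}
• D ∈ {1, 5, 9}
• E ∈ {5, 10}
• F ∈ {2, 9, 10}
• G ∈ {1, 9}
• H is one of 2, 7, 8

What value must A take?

6

C and E between them cover only {5, 10} — a naked pair. Remove those values from D, F.
D and G share exactly the 2 values {1, 9}; by pigeonhole those values go to them, so strike 1, 9 from A, B, F.
F's domain is down to {2}, so F = 2. Remove 2 from B, H.
That leaves B = 4. Eliminate 4 elsewhere: A.
So A = 6.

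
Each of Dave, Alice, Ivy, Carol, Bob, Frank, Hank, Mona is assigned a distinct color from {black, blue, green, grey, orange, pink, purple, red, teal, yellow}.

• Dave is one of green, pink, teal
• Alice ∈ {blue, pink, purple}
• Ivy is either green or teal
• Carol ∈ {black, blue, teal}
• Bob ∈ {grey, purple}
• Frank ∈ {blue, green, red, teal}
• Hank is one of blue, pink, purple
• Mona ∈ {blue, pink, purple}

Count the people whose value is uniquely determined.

3

Among the 8 variables, black fits only Carol (and all 8 values in {black, blue, green, grey, pink, purple, red, teal} must be used), so Carol = black.
The 7 still-open variables draw from only 7 values {blue, green, grey, pink, purple, red, teal}, so each is used; only Bob can be grey, hence Bob = grey.
Among the 6 still-open variables, red fits only Frank (and all 6 values in {blue, green, pink, purple, red, teal} must be used), so Frank = red.
The 3 variables Alice, Hank, Mona are confined to {blue, pink, purple}, which locks those values in; drop them from Dave.
Determined: Carol=black, Bob=grey, Frank=red. The other people each still have more than one consistent value. That makes 3.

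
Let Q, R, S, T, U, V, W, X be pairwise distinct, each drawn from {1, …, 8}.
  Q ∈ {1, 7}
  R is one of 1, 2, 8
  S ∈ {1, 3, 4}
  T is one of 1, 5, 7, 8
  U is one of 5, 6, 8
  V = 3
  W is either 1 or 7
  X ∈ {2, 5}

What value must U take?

V has just one choice, so V = 3. Remove 3 from S.
Among the 7 still-open variables, 4 fits only S (and all 7 values in {1, 2, 4, 5, 6, 7, 8} must be used), so S = 4.
The 6 still-open variables together cover exactly {1, 2, 5, 6, 7, 8} — 6 values for 6 variables — and 6 appears only in U's list, so U = 6.

6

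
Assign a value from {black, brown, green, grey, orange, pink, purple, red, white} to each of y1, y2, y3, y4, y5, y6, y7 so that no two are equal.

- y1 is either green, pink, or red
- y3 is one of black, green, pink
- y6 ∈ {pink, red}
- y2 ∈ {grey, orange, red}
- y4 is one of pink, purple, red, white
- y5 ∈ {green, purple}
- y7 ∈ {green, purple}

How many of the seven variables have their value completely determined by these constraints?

The 2 variables y5 and y7 are confined to {green, purple}, which locks those values in; drop them from y1, y3, y4.
y1 and y6 share exactly the 2 values {pink, red}; by pigeonhole those values go to them, so strike pink, red from y2, y3, y4.
y3 must be black (only option left).
y4's domain is down to {white}, so y4 = white.
Determined: y3=black, y4=white. The other variables each still have more than one consistent value. That makes 2.

2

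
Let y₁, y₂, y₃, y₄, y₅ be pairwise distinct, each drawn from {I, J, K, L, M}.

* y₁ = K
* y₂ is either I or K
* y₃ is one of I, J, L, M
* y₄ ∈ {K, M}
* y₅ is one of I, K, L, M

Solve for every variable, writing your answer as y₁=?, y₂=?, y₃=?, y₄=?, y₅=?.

y₁ must be K (only option left). Eliminate K elsewhere: y₂, y₄, y₅.
y₂ must be I (only option left). Remove I from y₃, y₅.
y₄'s domain is down to {M}, so y₄ = M. Remove M from y₃, y₅.
y₅'s domain is down to {L}, so y₅ = L. Eliminate L elsewhere: y₃.
That leaves y₃ = J.

y₁=K, y₂=I, y₃=J, y₄=M, y₅=L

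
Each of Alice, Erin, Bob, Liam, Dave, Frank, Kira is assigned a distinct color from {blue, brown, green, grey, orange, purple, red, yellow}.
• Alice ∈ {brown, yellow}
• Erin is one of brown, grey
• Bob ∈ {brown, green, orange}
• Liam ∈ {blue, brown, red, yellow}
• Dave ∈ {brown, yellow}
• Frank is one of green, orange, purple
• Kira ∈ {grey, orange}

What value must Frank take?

The 2 variables Alice and Dave are confined to {brown, yellow}, which locks those values in; drop them from Erin, Bob, Liam.
That leaves Erin = grey. Eliminate grey elsewhere: Kira.
Kira has just one choice, so Kira = orange. Remove orange from Bob, Frank.
Bob must be green (only option left). Eliminate green elsewhere: Frank.
So Frank = purple.

purple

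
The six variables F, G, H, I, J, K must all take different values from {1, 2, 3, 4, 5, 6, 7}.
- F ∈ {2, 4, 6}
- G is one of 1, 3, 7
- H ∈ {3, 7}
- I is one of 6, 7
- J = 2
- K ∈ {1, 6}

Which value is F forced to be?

J has just one choice, so J = 2. Eliminate 2 elsewhere: F.
The 5 still-open variables together cover exactly {1, 3, 4, 6, 7} — 5 values for 5 variables — and 4 appears only in F's list, so F = 4.

4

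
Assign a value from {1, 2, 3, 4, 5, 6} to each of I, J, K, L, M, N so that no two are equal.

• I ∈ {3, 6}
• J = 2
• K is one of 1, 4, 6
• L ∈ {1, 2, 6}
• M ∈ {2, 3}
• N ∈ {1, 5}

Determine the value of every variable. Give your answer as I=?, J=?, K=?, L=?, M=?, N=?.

J has just one choice, so J = 2. Remove 2 from L, M.
That leaves M = 3. Strike 3 from I.
I has just one choice, so I = 6. Remove 6 from K, L.
L must be 1 (only option left). Eliminate 1 elsewhere: K, N.
That leaves N = 5.
That leaves K = 4.

I=6, J=2, K=4, L=1, M=3, N=5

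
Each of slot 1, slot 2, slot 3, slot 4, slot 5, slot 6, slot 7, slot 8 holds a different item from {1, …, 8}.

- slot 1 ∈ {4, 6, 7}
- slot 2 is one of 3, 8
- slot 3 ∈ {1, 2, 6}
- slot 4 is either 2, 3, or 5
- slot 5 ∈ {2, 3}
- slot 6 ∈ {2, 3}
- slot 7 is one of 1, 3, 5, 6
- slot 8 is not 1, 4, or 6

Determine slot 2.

8

The 8 variables draw from only 8 values {1, 2, 3, 4, 5, 6, 7, 8}, so each is used; only slot 1 can be 4, hence slot 1 = 4.
The 7 still-open variables draw from only 7 values {1, 2, 3, 5, 6, 7, 8}, so each is used; only slot 8 can be 7, hence slot 8 = 7.
Among the 6 still-open variables, 8 fits only slot 2 (and all 6 values in {1, 2, 3, 5, 6, 8} must be used), so slot 2 = 8.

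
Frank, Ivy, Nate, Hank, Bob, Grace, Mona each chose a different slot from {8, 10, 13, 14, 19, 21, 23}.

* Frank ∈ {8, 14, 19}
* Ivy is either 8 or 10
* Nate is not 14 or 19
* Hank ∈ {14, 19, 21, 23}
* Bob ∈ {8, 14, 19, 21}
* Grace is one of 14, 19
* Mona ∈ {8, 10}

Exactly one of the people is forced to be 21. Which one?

Bob

Among the 7 variables, 13 fits only Nate (and all 7 values in {8, 10, 13, 14, 19, 21, 23} must be used), so Nate = 13.
The 6 still-open variables together cover exactly {8, 10, 14, 19, 21, 23} — 6 values for 6 variables — and 23 appears only in Hank's list, so Hank = 23.
The 5 still-open variables together cover exactly {8, 10, 14, 19, 21} — 5 values for 5 variables — and 21 appears only in Bob's list, so Bob = 21.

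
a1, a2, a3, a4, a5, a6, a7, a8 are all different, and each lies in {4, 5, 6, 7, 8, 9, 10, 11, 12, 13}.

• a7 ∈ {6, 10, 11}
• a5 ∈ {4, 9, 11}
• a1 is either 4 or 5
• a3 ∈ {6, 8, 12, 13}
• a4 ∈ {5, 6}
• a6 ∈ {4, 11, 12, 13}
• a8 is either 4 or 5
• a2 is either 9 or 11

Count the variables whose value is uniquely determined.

a1 and a8 share exactly the 2 values {4, 5}; by pigeonhole those values go to them, so strike 4, 5 from a4, a5, a6.
a4's domain is down to {6}, so a4 = 6. So a3, a7 can't be 6.
a2 and a5 share exactly the 2 values {9, 11}; by pigeonhole those values go to them, so strike 9, 11 from a6, a7.
a7 must be 10 (only option left).
Determined: a4=6, a7=10. The other variables each still have more than one consistent value. That makes 2.

2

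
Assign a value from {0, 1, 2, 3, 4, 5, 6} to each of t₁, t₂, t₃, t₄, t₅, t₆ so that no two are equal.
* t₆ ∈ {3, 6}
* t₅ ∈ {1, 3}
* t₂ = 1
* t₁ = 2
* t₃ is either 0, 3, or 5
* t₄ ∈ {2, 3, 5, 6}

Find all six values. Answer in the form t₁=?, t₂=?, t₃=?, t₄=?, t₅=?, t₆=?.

t₁=2, t₂=1, t₃=0, t₄=5, t₅=3, t₆=6

t₁'s domain is down to {2}, so t₁ = 2. So t₄ can't be 2.
t₂'s domain is down to {1}, so t₂ = 1. Eliminate 1 elsewhere: t₅.
t₅'s domain is down to {3}, so t₅ = 3. Eliminate 3 elsewhere: t₃, t₄, t₆.
t₆ has just one choice, so t₆ = 6. Eliminate 6 elsewhere: t₄.
t₄ must be 5 (only option left). So t₃ can't be 5.
t₃ must be 0 (only option left).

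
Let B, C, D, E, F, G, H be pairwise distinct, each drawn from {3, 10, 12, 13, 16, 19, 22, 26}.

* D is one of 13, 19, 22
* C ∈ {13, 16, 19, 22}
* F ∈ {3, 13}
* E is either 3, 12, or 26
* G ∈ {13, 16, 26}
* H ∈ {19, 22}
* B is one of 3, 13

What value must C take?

16

The 7 variables together cover exactly {3, 12, 13, 16, 19, 22, 26} — 7 values for 7 variables — and 12 appears only in E's list, so E = 12.
The 6 still-open variables together cover exactly {3, 13, 16, 19, 22, 26} — 6 values for 6 variables — and 26 appears only in G's list, so G = 26.
Among the 5 still-open variables, 16 fits only C (and all 5 values in {3, 13, 16, 19, 22} must be used), so C = 16.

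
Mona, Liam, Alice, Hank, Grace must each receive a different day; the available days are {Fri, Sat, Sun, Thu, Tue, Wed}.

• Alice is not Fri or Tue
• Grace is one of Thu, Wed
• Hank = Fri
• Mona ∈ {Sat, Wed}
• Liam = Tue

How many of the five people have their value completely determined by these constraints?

Liam's domain is down to {Tue}, so Liam = Tue.
Hank's domain is down to {Fri}, so Hank = Fri.
Determined: Liam=Tue, Hank=Fri. The other people each still have more than one consistent value. That makes 2.

2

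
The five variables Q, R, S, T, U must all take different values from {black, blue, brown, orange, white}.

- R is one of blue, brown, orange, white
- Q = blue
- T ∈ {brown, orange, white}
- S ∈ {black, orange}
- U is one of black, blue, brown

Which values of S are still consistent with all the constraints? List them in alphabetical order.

black, orange

Q must be blue (only option left). Remove blue from R, U.
No further eliminations apply; S can still be any of black, orange.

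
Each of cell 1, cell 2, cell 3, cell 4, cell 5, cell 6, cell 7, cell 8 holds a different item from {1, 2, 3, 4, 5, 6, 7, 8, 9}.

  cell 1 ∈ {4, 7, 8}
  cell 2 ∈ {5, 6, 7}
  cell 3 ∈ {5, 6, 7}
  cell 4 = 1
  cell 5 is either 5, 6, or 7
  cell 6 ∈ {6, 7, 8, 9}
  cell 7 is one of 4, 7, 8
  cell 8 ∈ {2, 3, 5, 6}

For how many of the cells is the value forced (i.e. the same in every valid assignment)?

2

cell 4's domain is down to {1}, so cell 4 = 1.
cell 2, cell 3, cell 5 share exactly the 3 values {5, 6, 7}; by pigeonhole those values go to them, so strike 5, 6, 7 from cell 1, cell 6, cell 7, cell 8.
The 2 variables cell 1 and cell 7 are confined to {4, 8}, which locks those values in; drop them from cell 6.
cell 6 must be 9 (only option left).
Determined: cell 4=1, cell 6=9. The other cells each still have more than one consistent value. That makes 2.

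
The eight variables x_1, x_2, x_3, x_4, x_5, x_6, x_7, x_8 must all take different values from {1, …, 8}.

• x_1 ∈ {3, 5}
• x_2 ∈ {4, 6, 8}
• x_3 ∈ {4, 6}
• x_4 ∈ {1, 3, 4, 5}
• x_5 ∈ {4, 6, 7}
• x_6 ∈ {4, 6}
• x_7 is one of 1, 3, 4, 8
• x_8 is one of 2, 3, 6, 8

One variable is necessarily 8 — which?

Among the 8 variables, 2 fits only x_8 (and all 8 values in {1, 2, 3, 4, 5, 6, 7, 8} must be used), so x_8 = 2.
The 7 still-open variables draw from only 7 values {1, 3, 4, 5, 6, 7, 8}, so each is used; only x_5 can be 7, hence x_5 = 7.
x_3 and x_6 share exactly the 2 values {4, 6}; by pigeonhole those values go to them, so strike 4, 6 from x_2, x_4, x_7.
So 8 goes to x_2.

x_2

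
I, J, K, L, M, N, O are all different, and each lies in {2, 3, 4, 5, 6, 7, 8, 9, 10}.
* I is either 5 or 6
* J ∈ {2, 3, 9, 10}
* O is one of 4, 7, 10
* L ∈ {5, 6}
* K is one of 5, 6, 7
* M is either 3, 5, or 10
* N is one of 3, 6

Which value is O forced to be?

I and L between them cover only {5, 6} — a naked pair. Remove those values from K, M, N.
K has just one choice, so K = 7. Remove 7 from O.
That leaves N = 3. Eliminate 3 elsewhere: J, M.
M must be 10 (only option left). So J, O can't be 10.
So O = 4.

4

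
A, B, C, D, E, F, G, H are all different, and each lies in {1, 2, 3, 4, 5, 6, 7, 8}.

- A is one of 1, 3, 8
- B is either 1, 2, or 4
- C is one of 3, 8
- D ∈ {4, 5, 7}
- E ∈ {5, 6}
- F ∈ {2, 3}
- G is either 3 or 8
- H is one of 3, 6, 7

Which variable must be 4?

B

The 2 variables C and G are confined to {3, 8}, which locks those values in; drop them from A, F, H.
A must be 1 (only option left). So B can't be 1.
F's domain is down to {2}, so F = 2. Strike 2 from B.
So 4 goes to B.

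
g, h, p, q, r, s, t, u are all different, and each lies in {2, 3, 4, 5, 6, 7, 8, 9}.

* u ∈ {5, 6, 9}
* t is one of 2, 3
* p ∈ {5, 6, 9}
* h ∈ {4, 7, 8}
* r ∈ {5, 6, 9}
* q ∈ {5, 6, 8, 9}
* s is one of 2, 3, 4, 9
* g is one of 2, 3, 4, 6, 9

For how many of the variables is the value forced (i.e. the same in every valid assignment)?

2

The 8 variables draw from only 8 values {2, 3, 4, 5, 6, 7, 8, 9}, so each is used; only h can be 7, hence h = 7.
Among the 7 still-open variables, 8 fits only q (and all 7 values in {2, 3, 4, 5, 6, 8, 9} must be used), so q = 8.
p, r, u share exactly the 3 values {5, 6, 9}; by pigeonhole those values go to them, so strike 5, 6, 9 from g, s.
Determined: h=7, q=8. The other variables each still have more than one consistent value. That makes 2.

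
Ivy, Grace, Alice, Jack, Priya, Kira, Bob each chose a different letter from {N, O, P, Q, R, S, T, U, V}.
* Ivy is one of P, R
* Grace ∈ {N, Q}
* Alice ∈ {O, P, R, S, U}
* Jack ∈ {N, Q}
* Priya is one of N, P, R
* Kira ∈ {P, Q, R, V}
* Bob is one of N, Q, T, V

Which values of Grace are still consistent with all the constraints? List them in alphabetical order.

N, Q

The 2 variables Grace and Jack are confined to {N, Q}, which locks those values in; drop them from Priya, Kira, Bob.
Ivy and Priya between them cover only {P, R} — a naked pair. Remove those values from Alice, Kira.
Kira's domain is down to {V}, so Kira = V. So Bob can't be V.
Bob has just one choice, so Bob = T.
No further eliminations apply; Grace can still be any of N, Q.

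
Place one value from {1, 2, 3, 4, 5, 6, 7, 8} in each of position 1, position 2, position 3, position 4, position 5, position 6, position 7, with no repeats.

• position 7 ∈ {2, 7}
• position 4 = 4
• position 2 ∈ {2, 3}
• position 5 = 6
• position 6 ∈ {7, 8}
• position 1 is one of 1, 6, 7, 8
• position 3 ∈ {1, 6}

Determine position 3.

position 4's domain is down to {4}, so position 4 = 4.
That leaves position 5 = 6. So position 1, position 3 can't be 6.
So position 3 = 1.

1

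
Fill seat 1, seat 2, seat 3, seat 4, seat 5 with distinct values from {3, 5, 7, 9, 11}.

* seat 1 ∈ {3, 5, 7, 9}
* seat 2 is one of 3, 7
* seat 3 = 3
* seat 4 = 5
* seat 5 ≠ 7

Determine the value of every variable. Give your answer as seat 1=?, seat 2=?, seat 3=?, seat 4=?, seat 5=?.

seat 1=9, seat 2=7, seat 3=3, seat 4=5, seat 5=11

seat 3 must be 3 (only option left). Remove 3 from seat 1, seat 2, seat 5.
seat 4's domain is down to {5}, so seat 4 = 5. Eliminate 5 elsewhere: seat 1, seat 5.
seat 2 must be 7 (only option left). Remove 7 from seat 1.
seat 1 has just one choice, so seat 1 = 9. So seat 5 can't be 9.
seat 5 must be 11 (only option left).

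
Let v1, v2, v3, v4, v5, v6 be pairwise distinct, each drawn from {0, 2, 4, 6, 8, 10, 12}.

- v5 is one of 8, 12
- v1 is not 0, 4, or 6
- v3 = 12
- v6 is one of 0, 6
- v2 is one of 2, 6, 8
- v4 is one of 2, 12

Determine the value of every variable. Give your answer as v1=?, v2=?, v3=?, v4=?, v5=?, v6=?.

v3 has just one choice, so v3 = 12. So v1, v4, v5 can't be 12.
v4's domain is down to {2}, so v4 = 2. Strike 2 from v1, v2.
v5 has just one choice, so v5 = 8. Eliminate 8 elsewhere: v1, v2.
That leaves v1 = 10.
v2's domain is down to {6}, so v2 = 6. Eliminate 6 elsewhere: v6.
v6 must be 0 (only option left).

v1=10, v2=6, v3=12, v4=2, v5=8, v6=0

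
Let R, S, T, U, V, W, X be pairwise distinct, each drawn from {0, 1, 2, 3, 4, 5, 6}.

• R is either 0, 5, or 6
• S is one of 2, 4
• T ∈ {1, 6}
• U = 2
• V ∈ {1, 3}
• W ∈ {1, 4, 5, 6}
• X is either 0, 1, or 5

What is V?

3

U must be 2 (only option left). Strike 2 from S.
S must be 4 (only option left). Eliminate 4 elsewhere: W.
Among the 5 still-open variables, 3 fits only V (and all 5 values in {0, 1, 3, 5, 6} must be used), so V = 3.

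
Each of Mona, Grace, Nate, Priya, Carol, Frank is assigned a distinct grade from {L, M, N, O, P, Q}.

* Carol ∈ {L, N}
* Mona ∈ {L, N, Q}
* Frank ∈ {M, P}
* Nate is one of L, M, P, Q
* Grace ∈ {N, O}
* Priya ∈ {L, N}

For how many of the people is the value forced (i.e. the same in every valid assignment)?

The 6 variables together cover exactly {L, M, N, O, P, Q} — 6 values for 6 variables — and O appears only in Grace's list, so Grace = O.
Priya and Carol between them cover only {L, N} — a naked pair. Remove those values from Mona, Nate.
That leaves Mona = Q. Strike Q from Nate.
Determined: Mona=Q, Grace=O. The other people each still have more than one consistent value. That makes 2.

2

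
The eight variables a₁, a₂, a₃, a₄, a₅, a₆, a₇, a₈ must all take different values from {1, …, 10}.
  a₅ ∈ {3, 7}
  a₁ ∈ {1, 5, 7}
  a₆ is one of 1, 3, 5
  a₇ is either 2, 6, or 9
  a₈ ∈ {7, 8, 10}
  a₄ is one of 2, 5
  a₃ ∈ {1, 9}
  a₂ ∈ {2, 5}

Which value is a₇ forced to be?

The 2 variables a₂ and a₄ are confined to {2, 5}, which locks those values in; drop them from a₁, a₆, a₇.
a₁, a₅, a₆ between them cover only {1, 3, 7} — a naked triple. Remove those values from a₃, a₈.
a₃ must be 9 (only option left). Eliminate 9 elsewhere: a₇.
So a₇ = 6.

6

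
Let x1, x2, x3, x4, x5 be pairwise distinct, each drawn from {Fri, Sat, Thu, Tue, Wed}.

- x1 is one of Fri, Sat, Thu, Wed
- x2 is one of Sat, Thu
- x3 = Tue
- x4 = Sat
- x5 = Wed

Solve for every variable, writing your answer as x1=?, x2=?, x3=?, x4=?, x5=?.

x1=Fri, x2=Thu, x3=Tue, x4=Sat, x5=Wed

x3's domain is down to {Tue}, so x3 = Tue.
x4's domain is down to {Sat}, so x4 = Sat. So x1, x2 can't be Sat.
That leaves x5 = Wed. Eliminate Wed elsewhere: x1.
x2's domain is down to {Thu}, so x2 = Thu. Eliminate Thu elsewhere: x1.
x1 has just one choice, so x1 = Fri.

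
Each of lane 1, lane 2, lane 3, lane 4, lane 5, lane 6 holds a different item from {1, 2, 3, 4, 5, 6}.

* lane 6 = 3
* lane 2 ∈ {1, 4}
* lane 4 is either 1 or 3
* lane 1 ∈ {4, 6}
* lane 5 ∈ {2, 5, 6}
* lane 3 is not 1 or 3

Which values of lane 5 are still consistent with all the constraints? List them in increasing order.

lane 6 has just one choice, so lane 6 = 3. Strike 3 from lane 4.
That leaves lane 4 = 1. Remove 1 from lane 2.
lane 2 has just one choice, so lane 2 = 4. Eliminate 4 elsewhere: lane 1, lane 3.
lane 1's domain is down to {6}, so lane 1 = 6. So lane 3, lane 5 can't be 6.
No further eliminations apply; lane 5 can still be any of 2, 5.

2, 5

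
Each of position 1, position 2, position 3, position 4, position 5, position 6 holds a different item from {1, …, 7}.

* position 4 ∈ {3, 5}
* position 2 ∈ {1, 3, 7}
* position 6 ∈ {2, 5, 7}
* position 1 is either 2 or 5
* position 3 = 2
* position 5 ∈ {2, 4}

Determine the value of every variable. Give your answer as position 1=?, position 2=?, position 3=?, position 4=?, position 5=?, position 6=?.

position 1=5, position 2=1, position 3=2, position 4=3, position 5=4, position 6=7

position 3's domain is down to {2}, so position 3 = 2. Strike 2 from position 1, position 5, position 6.
position 5's domain is down to {4}, so position 5 = 4.
position 1's domain is down to {5}, so position 1 = 5. So position 4, position 6 can't be 5.
position 4 must be 3 (only option left). Strike 3 from position 2.
That leaves position 6 = 7. Remove 7 from position 2.
That leaves position 2 = 1.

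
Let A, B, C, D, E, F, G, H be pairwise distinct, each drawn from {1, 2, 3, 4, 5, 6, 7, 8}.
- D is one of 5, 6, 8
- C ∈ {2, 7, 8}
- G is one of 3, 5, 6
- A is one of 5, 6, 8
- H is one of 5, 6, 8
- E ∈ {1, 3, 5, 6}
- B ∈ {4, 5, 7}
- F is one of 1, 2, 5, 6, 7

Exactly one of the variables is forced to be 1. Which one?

E

Among the 8 variables, 4 fits only B (and all 8 values in {1, 2, 3, 4, 5, 6, 7, 8} must be used), so B = 4.
A, D, H share exactly the 3 values {5, 6, 8}; by pigeonhole those values go to them, so strike 5, 6, 8 from C, E, F, G.
G must be 3 (only option left). Eliminate 3 elsewhere: E.
So 1 goes to E.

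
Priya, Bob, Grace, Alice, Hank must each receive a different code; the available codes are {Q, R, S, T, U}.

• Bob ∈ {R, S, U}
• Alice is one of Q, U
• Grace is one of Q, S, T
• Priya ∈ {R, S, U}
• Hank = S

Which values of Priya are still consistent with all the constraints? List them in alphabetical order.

R, U

Hank must be S (only option left). So Priya, Bob, Grace can't be S.
The 4 still-open variables together cover exactly {Q, R, T, U} — 4 values for 4 variables — and T appears only in Grace's list, so Grace = T.
Among the 3 still-open variables, Q fits only Alice (and all 3 values in {Q, R, U} must be used), so Alice = Q.
No further eliminations apply; Priya can still be any of R, U.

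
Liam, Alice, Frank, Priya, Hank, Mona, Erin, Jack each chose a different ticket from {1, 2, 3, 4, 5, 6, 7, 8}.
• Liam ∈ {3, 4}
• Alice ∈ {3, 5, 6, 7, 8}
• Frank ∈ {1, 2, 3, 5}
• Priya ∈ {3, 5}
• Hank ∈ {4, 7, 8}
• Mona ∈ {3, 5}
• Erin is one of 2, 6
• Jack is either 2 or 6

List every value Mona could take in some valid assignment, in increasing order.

3, 5

The 8 variables together cover exactly {1, 2, 3, 4, 5, 6, 7, 8} — 8 values for 8 variables — and 1 appears only in Frank's list, so Frank = 1.
The 2 variables Priya and Mona are confined to {3, 5}, which locks those values in; drop them from Liam, Alice.
Liam's domain is down to {4}, so Liam = 4. So Hank can't be 4.
Erin and Jack share exactly the 2 values {2, 6}; by pigeonhole those values go to them, so strike 2, 6 from Alice.
No further eliminations apply; Mona can still be any of 3, 5.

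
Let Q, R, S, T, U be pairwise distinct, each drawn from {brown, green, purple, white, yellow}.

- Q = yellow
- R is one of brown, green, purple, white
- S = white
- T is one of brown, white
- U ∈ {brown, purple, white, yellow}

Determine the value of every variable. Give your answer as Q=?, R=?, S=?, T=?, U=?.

Q=yellow, R=green, S=white, T=brown, U=purple

Q has just one choice, so Q = yellow. So U can't be yellow.
That leaves S = white. So R, T, U can't be white.
T's domain is down to {brown}, so T = brown. So R, U can't be brown.
That leaves U = purple. Eliminate purple elsewhere: R.
R has just one choice, so R = green.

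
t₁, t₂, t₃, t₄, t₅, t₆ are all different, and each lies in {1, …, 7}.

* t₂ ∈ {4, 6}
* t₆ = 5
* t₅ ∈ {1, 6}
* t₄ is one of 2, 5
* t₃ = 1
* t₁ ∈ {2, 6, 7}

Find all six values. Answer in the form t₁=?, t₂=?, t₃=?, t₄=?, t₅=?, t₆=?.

t₃ has just one choice, so t₃ = 1. Eliminate 1 elsewhere: t₅.
t₅'s domain is down to {6}, so t₅ = 6. Strike 6 from t₁, t₂.
t₆'s domain is down to {5}, so t₆ = 5. Remove 5 from t₄.
That leaves t₂ = 4.
t₄'s domain is down to {2}, so t₄ = 2. Strike 2 from t₁.
t₁ has just one choice, so t₁ = 7.

t₁=7, t₂=4, t₃=1, t₄=2, t₅=6, t₆=5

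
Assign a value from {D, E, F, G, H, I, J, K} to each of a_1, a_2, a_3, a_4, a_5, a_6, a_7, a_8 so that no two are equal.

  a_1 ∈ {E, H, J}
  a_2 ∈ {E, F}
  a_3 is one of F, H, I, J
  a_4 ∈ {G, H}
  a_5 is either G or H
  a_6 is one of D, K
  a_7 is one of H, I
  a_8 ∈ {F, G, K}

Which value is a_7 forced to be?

The 8 variables draw from only 8 values {D, E, F, G, H, I, J, K}, so each is used; only a_6 can be D, hence a_6 = D.
The 7 still-open variables draw from only 7 values {E, F, G, H, I, J, K}, so each is used; only a_8 can be K, hence a_8 = K.
a_4 and a_5 between them cover only {G, H} — a naked pair. Remove those values from a_1, a_3, a_7.
So a_7 = I.

I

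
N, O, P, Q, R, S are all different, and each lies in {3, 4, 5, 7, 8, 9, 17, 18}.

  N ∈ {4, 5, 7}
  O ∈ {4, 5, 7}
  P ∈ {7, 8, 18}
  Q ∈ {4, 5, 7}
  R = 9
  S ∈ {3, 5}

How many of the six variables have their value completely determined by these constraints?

2

R has just one choice, so R = 9.
The 3 variables N, O, Q are confined to {4, 5, 7}, which locks those values in; drop them from P, S.
S's domain is down to {3}, so S = 3.
Determined: R=9, S=3. The other variables each still have more than one consistent value. That makes 2.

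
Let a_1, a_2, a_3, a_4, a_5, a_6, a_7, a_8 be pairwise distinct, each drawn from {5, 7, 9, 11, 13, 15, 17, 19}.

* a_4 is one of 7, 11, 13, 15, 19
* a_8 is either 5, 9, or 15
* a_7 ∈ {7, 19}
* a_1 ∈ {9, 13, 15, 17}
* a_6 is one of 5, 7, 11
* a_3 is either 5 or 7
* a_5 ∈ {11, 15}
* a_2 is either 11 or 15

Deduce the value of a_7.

19

The 8 variables together cover exactly {5, 7, 9, 11, 13, 15, 17, 19} — 8 values for 8 variables — and 17 appears only in a_1's list, so a_1 = 17.
Among the 7 still-open variables, 9 fits only a_8 (and all 7 values in {5, 7, 9, 11, 13, 15, 19} must be used), so a_8 = 9.
The 6 still-open variables together cover exactly {5, 7, 11, 13, 15, 19} — 6 values for 6 variables — and 13 appears only in a_4's list, so a_4 = 13.
Among the 5 still-open variables, 19 fits only a_7 (and all 5 values in {5, 7, 11, 15, 19} must be used), so a_7 = 19.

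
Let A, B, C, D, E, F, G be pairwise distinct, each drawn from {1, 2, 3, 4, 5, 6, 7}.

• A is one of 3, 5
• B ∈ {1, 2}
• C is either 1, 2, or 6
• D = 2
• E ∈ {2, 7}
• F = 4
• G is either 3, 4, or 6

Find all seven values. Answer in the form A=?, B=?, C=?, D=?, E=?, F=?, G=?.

D must be 2 (only option left). Remove 2 from B, C, E.
E has just one choice, so E = 7.
F's domain is down to {4}, so F = 4. Strike 4 from G.
That leaves B = 1. Strike 1 from C.
That leaves C = 6. Remove 6 from G.
G must be 3 (only option left). So A can't be 3.
A's domain is down to {5}, so A = 5.

A=5, B=1, C=6, D=2, E=7, F=4, G=3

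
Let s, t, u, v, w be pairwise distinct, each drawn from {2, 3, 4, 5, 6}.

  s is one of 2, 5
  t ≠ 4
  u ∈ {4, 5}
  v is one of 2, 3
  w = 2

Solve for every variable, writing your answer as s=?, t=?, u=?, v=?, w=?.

s=5, t=6, u=4, v=3, w=2

w's domain is down to {2}, so w = 2. Remove 2 from s, t, v.
That leaves s = 5. Strike 5 from t, u.
u has just one choice, so u = 4.
v must be 3 (only option left). Remove 3 from t.
t has just one choice, so t = 6.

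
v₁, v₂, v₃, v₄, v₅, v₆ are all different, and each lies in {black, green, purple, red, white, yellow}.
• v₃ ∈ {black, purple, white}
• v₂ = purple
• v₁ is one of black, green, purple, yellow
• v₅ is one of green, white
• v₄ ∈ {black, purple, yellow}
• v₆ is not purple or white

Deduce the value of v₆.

v₂'s domain is down to {purple}, so v₂ = purple. Remove purple from v₁, v₃, v₄.
Among the 5 still-open variables, red fits only v₆ (and all 5 values in {black, green, red, white, yellow} must be used), so v₆ = red.

red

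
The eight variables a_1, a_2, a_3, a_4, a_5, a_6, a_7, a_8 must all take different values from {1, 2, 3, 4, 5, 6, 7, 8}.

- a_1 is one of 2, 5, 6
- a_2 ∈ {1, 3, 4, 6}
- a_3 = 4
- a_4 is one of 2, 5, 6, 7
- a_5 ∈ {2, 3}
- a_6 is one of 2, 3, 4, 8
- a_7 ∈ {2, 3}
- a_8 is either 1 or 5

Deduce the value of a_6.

8

a_3 must be 4 (only option left). Strike 4 from a_2, a_6.
Among the 7 still-open variables, 7 fits only a_4 (and all 7 values in {1, 2, 3, 5, 6, 7, 8} must be used), so a_4 = 7.
The 6 still-open variables together cover exactly {1, 2, 3, 5, 6, 8} — 6 values for 6 variables — and 8 appears only in a_6's list, so a_6 = 8.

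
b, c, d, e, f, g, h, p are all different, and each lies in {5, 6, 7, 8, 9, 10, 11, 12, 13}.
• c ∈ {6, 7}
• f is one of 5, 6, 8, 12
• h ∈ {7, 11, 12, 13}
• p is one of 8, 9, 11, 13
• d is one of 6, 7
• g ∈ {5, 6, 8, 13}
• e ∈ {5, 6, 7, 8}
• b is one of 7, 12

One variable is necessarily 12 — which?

b

Among the 8 variables, 9 fits only p (and all 8 values in {5, 6, 7, 8, 9, 11, 12, 13} must be used), so p = 9.
The 7 still-open variables draw from only 7 values {5, 6, 7, 8, 11, 12, 13}, so each is used; only h can be 11, hence h = 11.
The 6 still-open variables draw from only 6 values {5, 6, 7, 8, 12, 13}, so each is used; only g can be 13, hence g = 13.
c and d between them cover only {6, 7} — a naked pair. Remove those values from b, e, f.
So 12 goes to b.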